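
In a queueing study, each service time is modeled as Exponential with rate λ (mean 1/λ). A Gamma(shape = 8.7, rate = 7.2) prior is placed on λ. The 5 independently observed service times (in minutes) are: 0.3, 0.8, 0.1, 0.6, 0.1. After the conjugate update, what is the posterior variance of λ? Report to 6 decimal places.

With a Gamma(shape α, rate β) prior on the exponential rate λ, the posterior after n observations with total T = Σxᵢ is Gamma(α+n, β+T).
Sum of observations T = 1.9 minutes; n = 5.
Posterior: Gamma(8.7+5, 7.2+1.9) = Gamma(13.7, 9.1).
Var = α/β² = 0.165439.

0.165439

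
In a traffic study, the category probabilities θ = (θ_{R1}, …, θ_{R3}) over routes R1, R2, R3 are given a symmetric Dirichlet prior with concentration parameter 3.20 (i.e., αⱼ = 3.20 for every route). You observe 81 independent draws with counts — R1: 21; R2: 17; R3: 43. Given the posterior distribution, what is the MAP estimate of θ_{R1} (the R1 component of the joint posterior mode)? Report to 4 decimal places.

The Dirichlet prior is conjugate to the Multinomial likelihood: each posterior αⱼ = prior αⱼ + observed count nⱼ.
Posterior concentration: (24.20, 20.20, 46.20), total = 90.60.
Joint mode component: (α_{R1}−1)/(Σα−K) = 23.20/87.60 = 0.2648.

0.2648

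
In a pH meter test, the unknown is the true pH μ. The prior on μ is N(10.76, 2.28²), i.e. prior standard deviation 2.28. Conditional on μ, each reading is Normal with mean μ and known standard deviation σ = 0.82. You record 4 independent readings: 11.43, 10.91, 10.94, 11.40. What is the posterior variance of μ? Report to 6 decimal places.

0.162834

For Normal data with known variance σ², a Normal(μ₀, σ₀²) prior on μ is conjugate. Posterior precision = 1/σ₀² + n/σ²; posterior mean is the precision-weighted average of μ₀ and x̄.
σ₀² = 2.28² = 5.1984, σ² = 0.82² = 0.6724; σ² + n·σ₀² = 0.6724 + 4·5.1984 = 21.466.
Posterior precision = 1/σ₀² + n/σ² = 1/5.1984 + 4/0.6724 = (σ² + n·σ₀²)/(σ₀²σ²) = 21.466/(5.1984·0.6724); posterior variance σₙ² = σ₀²σ²/(σ² + n·σ₀²) = 5.1984·0.6724/21.466 = 0.162834.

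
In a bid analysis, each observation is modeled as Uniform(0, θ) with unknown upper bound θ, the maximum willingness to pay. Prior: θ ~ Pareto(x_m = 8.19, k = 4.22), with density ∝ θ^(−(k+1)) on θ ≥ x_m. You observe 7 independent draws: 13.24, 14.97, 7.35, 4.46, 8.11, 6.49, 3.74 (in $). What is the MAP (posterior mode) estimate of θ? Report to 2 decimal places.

14.97

A Pareto(scale x_m, shape k) prior on the upper bound θ of Uniform(0, θ) is conjugate: posterior is Pareto(max(x_m, max xᵢ), k + n).
Sample maximum = 14.97; prior scale x_m = 8.19 → posterior scale = max = 14.97.
Posterior shape = 4.22 + 7 = 11.22.
The Pareto density is decreasing on [x_m, ∞), so the mode is x_m = 14.97.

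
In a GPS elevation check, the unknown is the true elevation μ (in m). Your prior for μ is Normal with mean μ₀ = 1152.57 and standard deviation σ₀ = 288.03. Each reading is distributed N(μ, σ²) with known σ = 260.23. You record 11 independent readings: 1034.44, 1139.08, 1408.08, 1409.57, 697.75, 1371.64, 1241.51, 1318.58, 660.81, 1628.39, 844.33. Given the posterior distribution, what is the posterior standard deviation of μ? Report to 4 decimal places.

75.7037

For Normal data with known variance σ², a Normal(μ₀, σ₀²) prior on μ is conjugate. Posterior precision = 1/σ₀² + n/σ²; posterior mean is the precision-weighted average of μ₀ and x̄.
σ₀² = 288.03² = 82961.2809, σ² = 260.23² = 67719.6529; σ² + n·σ₀² = 67719.6529 + 11·82961.2809 = 980293.7428.
Posterior precision = 1/σ₀² + n/σ² = 1/82961.2809 + 11/67719.6529 = (σ² + n·σ₀²)/(σ₀²σ²) = 980293.7428/(82961.2809·67719.6529); posterior variance σₙ² = σ₀²σ²/(σ² + n·σ₀²) = 82961.2809·67719.6529/980293.7428 = 5731.046626.
Posterior SD = √σₙ² = √(82961.2809·67719.6529/980293.7428) = 75.7037.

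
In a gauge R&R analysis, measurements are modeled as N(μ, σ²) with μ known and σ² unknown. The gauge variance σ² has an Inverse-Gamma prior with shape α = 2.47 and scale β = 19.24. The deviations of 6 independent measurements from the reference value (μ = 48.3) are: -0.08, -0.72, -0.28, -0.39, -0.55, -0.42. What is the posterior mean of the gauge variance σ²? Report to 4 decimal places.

4.4423

With known mean μ and an Inverse-Gamma(α, β) prior on σ², the Normal likelihood is conjugate: posterior is Inv-Gamma(α + n/2, β + Σ(xᵢ−μ)²/2).
Σ(xᵢ−μ)² = (-0.08)² + (-0.72)² + (-0.28)² + (-0.39)² + (-0.55)² + (-0.42)² = 1.2342.
Posterior: Inv-Gamma(2.47 + 6/2, 19.24 + 1.2342/2) = Inv-Gamma(5.47, 19.85710).
E[σ²|data] = β/(α−1) = 19.85710/4.47 = 4.4423.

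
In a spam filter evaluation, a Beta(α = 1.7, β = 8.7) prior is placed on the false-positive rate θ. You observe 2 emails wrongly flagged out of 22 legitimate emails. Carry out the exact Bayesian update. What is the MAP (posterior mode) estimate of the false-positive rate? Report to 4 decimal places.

0.0888

The Beta prior is conjugate to a Binomial/Bernoulli likelihood; the update adds successes to α and failures to β.
Posterior: Beta(α+k, β+n−k) = Beta(1.7+2, 8.7+20) = Beta(3.7, 28.7).
Mode of Beta(a,b) for a,b>1 is (a−1)/(a+b−2) = 2.7/30.4 = 0.0888.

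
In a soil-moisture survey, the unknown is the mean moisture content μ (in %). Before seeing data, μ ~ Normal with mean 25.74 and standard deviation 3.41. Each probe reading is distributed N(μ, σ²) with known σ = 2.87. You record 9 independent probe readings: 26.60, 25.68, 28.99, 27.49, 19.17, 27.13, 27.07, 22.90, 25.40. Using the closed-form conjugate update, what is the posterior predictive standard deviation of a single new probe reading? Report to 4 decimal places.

3.0142

For Normal data with known variance σ², a Normal(μ₀, σ₀²) prior on μ is conjugate. Posterior precision = 1/σ₀² + n/σ²; posterior mean is the precision-weighted average of μ₀ and x̄.
σ₀² = 3.41² = 11.6281, σ² = 2.87² = 8.2369; σ² + n·σ₀² = 8.2369 + 9·11.6281 = 112.8898.
Posterior precision = 1/σ₀² + n/σ² = 1/11.6281 + 9/8.2369 = (σ² + n·σ₀²)/(σ₀²σ²) = 112.8898/(11.6281·8.2369); posterior variance σₙ² = σ₀²σ²/(σ² + n·σ₀²) = 11.6281·8.2369/112.8898 = 0.848434.
Predictive variance for one new observation = σₙ² + σ² = 11.6281·8.2369/112.8898 + 8.2369 = σ²·(σ₀² + 112.8898)/112.8898 = 8.2369·124.5179/112.8898 = 9.085334; SD = √(8.2369·124.5179/112.8898) = 3.0142.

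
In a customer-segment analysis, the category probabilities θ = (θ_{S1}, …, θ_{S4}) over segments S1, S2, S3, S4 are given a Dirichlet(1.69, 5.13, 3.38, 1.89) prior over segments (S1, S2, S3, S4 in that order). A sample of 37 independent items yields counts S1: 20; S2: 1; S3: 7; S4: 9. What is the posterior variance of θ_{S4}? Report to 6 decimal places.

0.003446

The Dirichlet prior is conjugate to the Multinomial likelihood: each posterior αⱼ = prior αⱼ + observed count nⱼ.
Posterior concentration: (21.69, 6.13, 10.38, 10.89), total = 49.09.
Var[θ_j] = α_j(Σα−α_j)/((Σα)²(Σα+1)) = 10.89·38.20/(49.09²·50.09) = 0.003446.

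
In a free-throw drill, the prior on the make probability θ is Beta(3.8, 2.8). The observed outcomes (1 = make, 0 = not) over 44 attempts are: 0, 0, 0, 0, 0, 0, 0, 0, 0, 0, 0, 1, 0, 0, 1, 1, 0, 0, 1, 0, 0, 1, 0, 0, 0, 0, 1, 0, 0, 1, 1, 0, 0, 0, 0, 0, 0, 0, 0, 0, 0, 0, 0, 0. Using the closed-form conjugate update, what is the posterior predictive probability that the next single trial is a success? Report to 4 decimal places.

The Beta prior is conjugate to a Binomial/Bernoulli likelihood; the update adds successes to α and failures to β.
Posterior: Beta(α+k, β+n−k) = Beta(3.8+8, 2.8+36) = Beta(11.8, 38.8).
For a single future Bernoulli trial, P(success | data) = α/(α+β) = 0.2332.

0.2332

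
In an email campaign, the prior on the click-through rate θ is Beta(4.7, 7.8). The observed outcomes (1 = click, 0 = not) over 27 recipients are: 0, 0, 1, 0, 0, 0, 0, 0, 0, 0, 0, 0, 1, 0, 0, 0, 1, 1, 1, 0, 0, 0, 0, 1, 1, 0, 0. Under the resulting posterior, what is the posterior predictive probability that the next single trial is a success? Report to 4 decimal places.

0.2962

The Beta prior is conjugate to a Binomial/Bernoulli likelihood; the update adds successes to α and failures to β.
Posterior: Beta(α+k, β+n−k) = Beta(4.7+7, 7.8+20) = Beta(11.7, 27.8).
For a single future Bernoulli trial, P(success | data) = α/(α+β) = 0.2962.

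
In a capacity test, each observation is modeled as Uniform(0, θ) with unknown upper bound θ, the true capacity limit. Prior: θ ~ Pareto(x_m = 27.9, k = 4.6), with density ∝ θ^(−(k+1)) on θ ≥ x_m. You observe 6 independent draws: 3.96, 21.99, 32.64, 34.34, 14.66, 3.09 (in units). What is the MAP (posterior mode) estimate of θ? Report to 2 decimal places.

34.34

A Pareto(scale x_m, shape k) prior on the upper bound θ of Uniform(0, θ) is conjugate: posterior is Pareto(max(x_m, max xᵢ), k + n).
Sample maximum = 34.34; prior scale x_m = 27.9 → posterior scale = max = 34.34.
Posterior shape = 4.6 + 6 = 10.6.
The Pareto density is decreasing on [x_m, ∞), so the mode is x_m = 34.34.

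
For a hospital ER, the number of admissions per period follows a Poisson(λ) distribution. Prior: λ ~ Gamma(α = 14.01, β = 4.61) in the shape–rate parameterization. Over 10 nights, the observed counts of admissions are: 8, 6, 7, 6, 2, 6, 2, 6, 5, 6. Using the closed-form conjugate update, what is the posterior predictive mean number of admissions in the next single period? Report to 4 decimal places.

4.6550

With a Gamma(shape α, rate β) prior, the Poisson likelihood is conjugate: the posterior is Gamma(α + ΣXᵢ, β + n).
Sum of counts S = 54 over n = 10 nights.
Posterior: Gamma(α+S, β+n) = Gamma(14.01+54, 4.61+10) = Gamma(68.01, 14.61).
The predictive distribution for one future period is NegBinom with mean α/β = 4.6550.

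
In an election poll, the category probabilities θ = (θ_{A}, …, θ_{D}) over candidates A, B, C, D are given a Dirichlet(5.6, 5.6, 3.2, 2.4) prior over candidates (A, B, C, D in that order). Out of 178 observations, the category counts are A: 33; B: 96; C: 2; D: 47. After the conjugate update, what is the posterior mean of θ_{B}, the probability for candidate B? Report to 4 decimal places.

The Dirichlet prior is conjugate to the Multinomial likelihood: each posterior αⱼ = prior αⱼ + observed count nⱼ.
Posterior concentration: (38.6, 101.6, 5.2, 49.4), total = 194.8.
E[θ_{B}|data] = α_{B}/Σα = 101.6/194.8 = 0.5216.

0.5216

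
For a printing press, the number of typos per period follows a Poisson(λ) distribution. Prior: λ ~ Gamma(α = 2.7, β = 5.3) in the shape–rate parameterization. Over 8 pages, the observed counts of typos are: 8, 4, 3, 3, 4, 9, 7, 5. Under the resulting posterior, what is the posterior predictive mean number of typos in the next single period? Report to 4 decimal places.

3.4361

With a Gamma(shape α, rate β) prior, the Poisson likelihood is conjugate: the posterior is Gamma(α + ΣXᵢ, β + n).
Sum of counts S = 43 over n = 8 pages.
Posterior: Gamma(α+S, β+n) = Gamma(2.7+43, 5.3+8) = Gamma(45.7, 13.3).
The predictive distribution for one future period is NegBinom with mean α/β = 3.4361.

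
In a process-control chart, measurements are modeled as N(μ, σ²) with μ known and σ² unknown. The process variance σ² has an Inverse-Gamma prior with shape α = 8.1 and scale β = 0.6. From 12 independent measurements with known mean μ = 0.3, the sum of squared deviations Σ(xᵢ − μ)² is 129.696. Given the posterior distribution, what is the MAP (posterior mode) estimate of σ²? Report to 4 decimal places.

With known mean μ and an Inverse-Gamma(α, β) prior on σ², the Normal likelihood is conjugate: posterior is Inv-Gamma(α + n/2, β + Σ(xᵢ−μ)²/2).
Posterior: Inv-Gamma(8.1 + 12/2, 0.6 + 129.696/2) = Inv-Gamma(14.10, 65.4480).
Mode = β/(α+1) = 65.4480/15.10 = 4.3343.

4.3343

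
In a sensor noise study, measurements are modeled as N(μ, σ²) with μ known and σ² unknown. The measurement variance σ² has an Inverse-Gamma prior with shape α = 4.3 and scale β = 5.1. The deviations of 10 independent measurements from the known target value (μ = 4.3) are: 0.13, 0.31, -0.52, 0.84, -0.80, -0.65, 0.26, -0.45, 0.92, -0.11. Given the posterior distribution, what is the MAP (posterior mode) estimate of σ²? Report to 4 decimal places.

0.6544

With known mean μ and an Inverse-Gamma(α, β) prior on σ², the Normal likelihood is conjugate: posterior is Inv-Gamma(α + n/2, β + Σ(xᵢ−μ)²/2).
Σ(xᵢ−μ)² = (0.13)² + (0.31)² + (-0.52)² + (0.84)² + (-0.80)² + (-0.65)² + (0.26)² + (-0.45)² + (0.92)² + (-0.11)² = 3.2801.
Posterior: Inv-Gamma(4.3 + 10/2, 5.1 + 3.2801/2) = Inv-Gamma(9.30, 6.74005).
Mode = β/(α+1) = 6.74005/10.30 = 0.6544.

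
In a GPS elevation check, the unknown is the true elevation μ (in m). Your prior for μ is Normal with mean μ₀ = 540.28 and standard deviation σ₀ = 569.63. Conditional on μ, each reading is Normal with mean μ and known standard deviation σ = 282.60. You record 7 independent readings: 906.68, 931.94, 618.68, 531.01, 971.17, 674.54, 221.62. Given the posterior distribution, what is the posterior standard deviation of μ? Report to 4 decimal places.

For Normal data with known variance σ², a Normal(μ₀, σ₀²) prior on μ is conjugate. Posterior precision = 1/σ₀² + n/σ²; posterior mean is the precision-weighted average of μ₀ and x̄.
σ₀² = 569.63² = 324478.3369, σ² = 282.60² = 79862.76; σ² + n·σ₀² = 79862.76 + 7·324478.3369 = 2351211.1183.
Posterior precision = 1/σ₀² + n/σ² = 1/324478.3369 + 7/79862.76 = (σ² + n·σ₀²)/(σ₀²σ²) = 2351211.1183/(324478.3369·79862.76); posterior variance σₙ² = σ₀²σ²/(σ² + n·σ₀²) = 324478.3369·79862.76/2351211.1183 = 11021.441394.
Posterior SD = √σₙ² = √(324478.3369·79862.76/2351211.1183) = 104.9831.

104.9831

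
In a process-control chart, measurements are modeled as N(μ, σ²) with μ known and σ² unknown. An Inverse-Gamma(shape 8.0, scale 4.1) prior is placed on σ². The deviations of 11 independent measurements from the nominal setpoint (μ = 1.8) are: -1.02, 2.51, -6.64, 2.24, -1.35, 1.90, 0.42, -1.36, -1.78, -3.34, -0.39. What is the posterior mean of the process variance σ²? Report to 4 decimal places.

3.4633

With known mean μ and an Inverse-Gamma(α, β) prior on σ², the Normal likelihood is conjugate: posterior is Inv-Gamma(α + n/2, β + Σ(xᵢ−μ)²/2).
Σ(xᵢ−μ)² = (-1.02)² + (2.51)² + (-6.64)² + (2.24)² + (-1.35)² + (1.90)² + (0.42)² + (-1.36)² + (-1.78)² + (-3.34)² + (-0.39)² = 78.3823.
Posterior: Inv-Gamma(8.0 + 11/2, 4.1 + 78.3823/2) = Inv-Gamma(13.50, 43.29115).
E[σ²|data] = β/(α−1) = 43.29115/12.50 = 3.4633.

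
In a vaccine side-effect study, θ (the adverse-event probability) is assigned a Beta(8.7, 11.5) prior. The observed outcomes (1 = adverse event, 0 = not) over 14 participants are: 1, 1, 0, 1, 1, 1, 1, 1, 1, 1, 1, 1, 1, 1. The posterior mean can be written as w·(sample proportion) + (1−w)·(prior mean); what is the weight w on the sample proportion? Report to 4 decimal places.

The Beta prior is conjugate to a Binomial/Bernoulli likelihood; the update adds successes to α and failures to β.
Posterior mean = (α₀+k)/(α₀+β₀+n) = [n/(α₀+β₀+n)]·(k/n) + [(α₀+β₀)/(α₀+β₀+n)]·α₀/(α₀+β₀), so only n and the prior enter the weight.
The weight on the data is w = n/(α₀+β₀+n) = 14/(8.7+11.5+14) = 14/34.2 = 0.4094.

0.4094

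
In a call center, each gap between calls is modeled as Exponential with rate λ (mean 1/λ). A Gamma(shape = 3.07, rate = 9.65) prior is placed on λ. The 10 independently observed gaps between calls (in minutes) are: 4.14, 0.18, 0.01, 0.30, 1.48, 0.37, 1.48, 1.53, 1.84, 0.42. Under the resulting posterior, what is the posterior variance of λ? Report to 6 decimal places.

With a Gamma(shape α, rate β) prior on the exponential rate λ, the posterior after n observations with total T = Σxᵢ is Gamma(α+n, β+T).
Sum of observations T = 11.75 minutes; n = 10.
Posterior: Gamma(3.07+10, 9.65+11.75) = Gamma(13.07, 21.40).
Var = α/β² = 0.028540.

0.028540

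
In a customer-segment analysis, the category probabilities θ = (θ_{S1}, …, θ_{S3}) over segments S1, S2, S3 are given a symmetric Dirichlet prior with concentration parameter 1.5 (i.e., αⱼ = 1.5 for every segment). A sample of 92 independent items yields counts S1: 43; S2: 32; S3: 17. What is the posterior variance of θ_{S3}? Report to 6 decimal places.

0.001589

The Dirichlet prior is conjugate to the Multinomial likelihood: each posterior αⱼ = prior αⱼ + observed count nⱼ.
Posterior concentration: (44.5, 33.5, 18.5), total = 96.5.
Var[θ_j] = α_j(Σα−α_j)/((Σα)²(Σα+1)) = 18.5·78.0/(96.5²·97.5) = 0.001589.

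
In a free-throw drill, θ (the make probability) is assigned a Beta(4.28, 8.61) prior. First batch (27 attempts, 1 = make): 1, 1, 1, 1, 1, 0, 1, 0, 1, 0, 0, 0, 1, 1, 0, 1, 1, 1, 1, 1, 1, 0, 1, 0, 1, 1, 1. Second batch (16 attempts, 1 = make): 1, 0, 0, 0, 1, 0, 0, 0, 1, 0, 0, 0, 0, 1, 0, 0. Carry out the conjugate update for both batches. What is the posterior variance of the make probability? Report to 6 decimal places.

The Beta prior is conjugate to a Binomial/Bernoulli likelihood; the update adds successes to α and failures to β.
After batch 1: Beta(4.28+19, 8.61+8) = Beta(23.28, 16.61).
After batch 2: Beta(23.28+4, 16.61+12) = Beta(27.28, 28.61).
Var = αβ/((α+β)²(α+β+1)) = 27.28·28.61/(55.89²·56.89) = 0.004392.

0.004392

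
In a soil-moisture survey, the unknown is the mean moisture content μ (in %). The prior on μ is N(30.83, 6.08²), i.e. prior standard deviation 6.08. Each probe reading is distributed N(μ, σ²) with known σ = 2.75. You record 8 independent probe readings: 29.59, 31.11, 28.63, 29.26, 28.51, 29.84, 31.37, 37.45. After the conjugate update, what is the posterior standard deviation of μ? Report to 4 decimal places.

For Normal data with known variance σ², a Normal(μ₀, σ₀²) prior on μ is conjugate. Posterior precision = 1/σ₀² + n/σ²; posterior mean is the precision-weighted average of μ₀ and x̄.
σ₀² = 6.08² = 36.9664, σ² = 2.75² = 7.5625; σ² + n·σ₀² = 7.5625 + 8·36.9664 = 303.2937.
Posterior precision = 1/σ₀² + n/σ² = 1/36.9664 + 8/7.5625 = (σ² + n·σ₀²)/(σ₀²σ²) = 303.2937/(36.9664·7.5625); posterior variance σₙ² = σ₀²σ²/(σ² + n·σ₀²) = 36.9664·7.5625/303.2937 = 0.921742.
Posterior SD = √σₙ² = √(36.9664·7.5625/303.2937) = 0.9601.

0.9601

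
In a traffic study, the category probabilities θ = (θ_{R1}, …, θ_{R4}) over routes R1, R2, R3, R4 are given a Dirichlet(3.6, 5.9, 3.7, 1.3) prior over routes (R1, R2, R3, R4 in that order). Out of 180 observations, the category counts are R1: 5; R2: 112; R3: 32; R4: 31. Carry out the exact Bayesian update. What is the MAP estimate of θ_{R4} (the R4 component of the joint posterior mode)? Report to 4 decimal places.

0.1643

The Dirichlet prior is conjugate to the Multinomial likelihood: each posterior αⱼ = prior αⱼ + observed count nⱼ.
Posterior concentration: (8.6, 117.9, 35.7, 32.3), total = 194.5.
Joint mode component: (α_{R4}−1)/(Σα−K) = 31.3/190.5 = 0.1643.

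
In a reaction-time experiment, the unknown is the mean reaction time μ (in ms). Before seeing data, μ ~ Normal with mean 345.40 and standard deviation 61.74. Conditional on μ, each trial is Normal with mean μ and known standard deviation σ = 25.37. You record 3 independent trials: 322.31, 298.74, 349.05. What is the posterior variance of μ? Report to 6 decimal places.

For Normal data with known variance σ², a Normal(μ₀, σ₀²) prior on μ is conjugate. Posterior precision = 1/σ₀² + n/σ²; posterior mean is the precision-weighted average of μ₀ and x̄.
σ₀² = 61.74² = 3811.8276, σ² = 25.37² = 643.6369; σ² + n·σ₀² = 643.6369 + 3·3811.8276 = 12079.1197.
Posterior precision = 1/σ₀² + n/σ² = 1/3811.8276 + 3/643.6369 = (σ² + n·σ₀²)/(σ₀²σ²) = 12079.1197/(3811.8276·643.6369); posterior variance σₙ² = σ₀²σ²/(σ² + n·σ₀²) = 3811.8276·643.6369/12079.1197 = 203.113551.

203.113551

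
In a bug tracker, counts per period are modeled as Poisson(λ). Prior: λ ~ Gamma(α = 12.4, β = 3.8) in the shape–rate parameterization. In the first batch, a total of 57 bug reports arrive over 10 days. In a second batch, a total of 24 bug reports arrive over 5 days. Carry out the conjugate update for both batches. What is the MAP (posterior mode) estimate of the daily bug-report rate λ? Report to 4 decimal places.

4.9149

With a Gamma(shape α, rate β) prior, the Poisson likelihood is conjugate: the posterior is Gamma(α + ΣXᵢ, β + n).
After batch 1: Gamma(α+S, β+n) = Gamma(12.4+57, 3.8+10) = Gamma(69.4, 13.8).
After batch 2: Gamma(α+S, β+n) = Gamma(69.4+24, 13.8+5) = Gamma(93.4, 18.8).
Mode of Gamma(α,β) for α≥1 is (α−1)/β = 92.4/18.8 = 4.9149.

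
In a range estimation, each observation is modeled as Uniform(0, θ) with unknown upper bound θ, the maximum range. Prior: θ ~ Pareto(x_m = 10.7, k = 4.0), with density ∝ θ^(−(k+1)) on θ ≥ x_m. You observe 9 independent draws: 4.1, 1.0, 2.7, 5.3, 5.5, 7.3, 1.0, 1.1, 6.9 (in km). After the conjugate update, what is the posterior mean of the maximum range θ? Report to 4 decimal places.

11.5917

A Pareto(scale x_m, shape k) prior on the upper bound θ of Uniform(0, θ) is conjugate: posterior is Pareto(max(x_m, max xᵢ), k + n).
Sample maximum = 7.3; prior scale x_m = 10.7 → posterior scale = max = 10.7.
Posterior shape = 4.0 + 9 = 13.0.
E[θ|data] = k·x_m/(k−1) = 13.0·10.7/12.0 = 11.5917.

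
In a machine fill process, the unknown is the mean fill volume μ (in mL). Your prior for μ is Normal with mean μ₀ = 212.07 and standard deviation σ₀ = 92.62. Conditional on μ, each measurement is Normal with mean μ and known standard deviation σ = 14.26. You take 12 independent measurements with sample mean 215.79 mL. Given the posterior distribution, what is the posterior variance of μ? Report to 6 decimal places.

16.912225

For Normal data with known variance σ², a Normal(μ₀, σ₀²) prior on μ is conjugate. Posterior precision = 1/σ₀² + n/σ²; posterior mean is the precision-weighted average of μ₀ and x̄.
σ₀² = 92.62² = 8578.4644, σ² = 14.26² = 203.3476; σ² + n·σ₀² = 203.3476 + 12·8578.4644 = 103144.9204.
Posterior precision = 1/σ₀² + n/σ² = 1/8578.4644 + 12/203.3476 = (σ² + n·σ₀²)/(σ₀²σ²) = 103144.9204/(8578.4644·203.3476); posterior variance σₙ² = σ₀²σ²/(σ² + n·σ₀²) = 8578.4644·203.3476/103144.9204 = 16.912225.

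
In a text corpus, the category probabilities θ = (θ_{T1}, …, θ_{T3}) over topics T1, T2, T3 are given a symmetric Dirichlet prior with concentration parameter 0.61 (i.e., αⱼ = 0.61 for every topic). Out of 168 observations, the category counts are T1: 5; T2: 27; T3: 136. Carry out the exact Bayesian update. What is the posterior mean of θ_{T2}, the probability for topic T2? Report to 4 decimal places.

The Dirichlet prior is conjugate to the Multinomial likelihood: each posterior αⱼ = prior αⱼ + observed count nⱼ.
Posterior concentration: (5.61, 27.61, 136.61), total = 169.83.
E[θ_{T2}|data] = α_{T2}/Σα = 27.61/169.83 = 0.1626.

0.1626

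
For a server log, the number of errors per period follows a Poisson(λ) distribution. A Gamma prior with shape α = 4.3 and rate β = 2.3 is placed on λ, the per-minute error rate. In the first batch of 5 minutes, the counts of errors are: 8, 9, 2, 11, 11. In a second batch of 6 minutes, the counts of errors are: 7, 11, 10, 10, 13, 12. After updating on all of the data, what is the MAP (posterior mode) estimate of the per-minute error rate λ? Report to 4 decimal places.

8.0677

With a Gamma(shape α, rate β) prior, the Poisson likelihood is conjugate: the posterior is Gamma(α + ΣXᵢ, β + n).
Batch 1: sum of counts S = 41 over n = 5 minutes.
After batch 1: Gamma(α+S, β+n) = Gamma(4.3+41, 2.3+5) = Gamma(45.3, 7.3).
Batch 2: sum of counts S = 63 over n = 6 minutes.
After batch 2: Gamma(α+S, β+n) = Gamma(45.3+63, 7.3+6) = Gamma(108.3, 13.3).
Mode of Gamma(α,β) for α≥1 is (α−1)/β = 107.3/13.3 = 8.0677.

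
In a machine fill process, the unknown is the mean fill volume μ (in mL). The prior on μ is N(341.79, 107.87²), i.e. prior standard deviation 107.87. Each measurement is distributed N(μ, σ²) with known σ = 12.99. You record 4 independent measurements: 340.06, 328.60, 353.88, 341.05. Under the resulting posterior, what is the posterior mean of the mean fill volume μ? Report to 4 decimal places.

340.9007

For Normal data with known variance σ², a Normal(μ₀, σ₀²) prior on μ is conjugate. Posterior precision = 1/σ₀² + n/σ²; posterior mean is the precision-weighted average of μ₀ and x̄.
Σxᵢ = 340.06 + 328.60 + 353.88 + 341.05 = 1363.59, so n·x̄ = 1363.59.
σ₀² = 107.87² = 11635.9369, σ² = 12.99² = 168.7401; σ² + n·σ₀² = 168.7401 + 4·11635.9369 = 46712.4877.
Posterior mean = (μ₀/σ₀² + n·x̄/σ²)/(1/σ₀² + n/σ²) = (σ²·μ₀ + σ₀²·n·x̄)/(σ² + n·σ₀²) = (168.7401·341.79 + 11635.9369·1363.59)/46712.4877 = 15924320.87625/46712.4877 = 340.9007.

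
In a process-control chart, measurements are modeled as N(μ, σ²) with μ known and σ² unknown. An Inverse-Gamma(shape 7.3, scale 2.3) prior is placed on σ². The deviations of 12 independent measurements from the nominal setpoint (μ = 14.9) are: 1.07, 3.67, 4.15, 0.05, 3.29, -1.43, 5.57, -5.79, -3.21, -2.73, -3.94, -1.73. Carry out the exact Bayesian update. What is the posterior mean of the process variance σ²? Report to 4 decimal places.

6.1029

With known mean μ and an Inverse-Gamma(α, β) prior on σ², the Normal likelihood is conjugate: posterior is Inv-Gamma(α + n/2, β + Σ(xᵢ−μ)²/2).
Σ(xᵢ−μ)² = (1.07)² + (3.67)² + (4.15)² + (0.05)² + (3.29)² + (-1.43)² + (5.57)² + (-5.79)² + (-3.21)² + (-2.73)² + (-3.94)² + (-1.73)² = 145.5303.
Posterior: Inv-Gamma(7.3 + 12/2, 2.3 + 145.5303/2) = Inv-Gamma(13.30, 75.06515).
E[σ²|data] = β/(α−1) = 75.06515/12.30 = 6.1029.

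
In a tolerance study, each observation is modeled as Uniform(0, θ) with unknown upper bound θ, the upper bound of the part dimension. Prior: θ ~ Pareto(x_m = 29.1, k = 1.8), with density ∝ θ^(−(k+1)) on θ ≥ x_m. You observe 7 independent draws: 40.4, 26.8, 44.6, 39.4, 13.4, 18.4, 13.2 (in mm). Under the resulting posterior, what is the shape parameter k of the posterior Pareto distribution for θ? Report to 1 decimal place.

A Pareto(scale x_m, shape k) prior on the upper bound θ of Uniform(0, θ) is conjugate: posterior is Pareto(max(x_m, max xᵢ), k + n).
Sample maximum = 44.6; prior scale x_m = 29.1 → posterior scale = max = 44.6.
Posterior shape = 1.8 + 7 = 8.8.
Posterior shape k = 8.8.

8.8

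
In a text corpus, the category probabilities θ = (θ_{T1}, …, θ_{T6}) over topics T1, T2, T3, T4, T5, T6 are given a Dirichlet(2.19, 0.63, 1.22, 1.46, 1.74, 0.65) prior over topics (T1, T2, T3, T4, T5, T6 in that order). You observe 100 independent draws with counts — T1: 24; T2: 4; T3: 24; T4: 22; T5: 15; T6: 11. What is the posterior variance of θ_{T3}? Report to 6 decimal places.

The Dirichlet prior is conjugate to the Multinomial likelihood: each posterior αⱼ = prior αⱼ + observed count nⱼ.
Posterior concentration: (26.19, 4.63, 25.22, 23.46, 16.74, 11.65), total = 107.89.
Var[θ_j] = α_j(Σα−α_j)/((Σα)²(Σα+1)) = 25.22·82.67/(107.89²·108.89) = 0.001645.

0.001645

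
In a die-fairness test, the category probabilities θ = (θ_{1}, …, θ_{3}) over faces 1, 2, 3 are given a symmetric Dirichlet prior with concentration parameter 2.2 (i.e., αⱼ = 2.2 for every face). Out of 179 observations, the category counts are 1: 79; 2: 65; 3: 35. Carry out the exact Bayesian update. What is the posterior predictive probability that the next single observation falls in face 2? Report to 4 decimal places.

The Dirichlet prior is conjugate to the Multinomial likelihood: each posterior αⱼ = prior αⱼ + observed count nⱼ.
Posterior concentration: (81.2, 67.2, 37.2), total = 185.6.
P(next = 2 | data) = α_{2}/Σα = 0.3621.

0.3621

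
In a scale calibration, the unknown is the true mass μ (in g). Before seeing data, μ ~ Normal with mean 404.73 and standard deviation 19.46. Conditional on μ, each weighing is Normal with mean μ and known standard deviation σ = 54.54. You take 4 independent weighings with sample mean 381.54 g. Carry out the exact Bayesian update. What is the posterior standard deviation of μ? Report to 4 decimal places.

15.8404

For Normal data with known variance σ², a Normal(μ₀, σ₀²) prior on μ is conjugate. Posterior precision = 1/σ₀² + n/σ²; posterior mean is the precision-weighted average of μ₀ and x̄.
σ₀² = 19.46² = 378.6916, σ² = 54.54² = 2974.6116; σ² + n·σ₀² = 2974.6116 + 4·378.6916 = 4489.378.
Posterior precision = 1/σ₀² + n/σ² = 1/378.6916 + 4/2974.6116 = (σ² + n·σ₀²)/(σ₀²σ²) = 4489.378/(378.6916·2974.6116); posterior variance σₙ² = σ₀²σ²/(σ² + n·σ₀²) = 378.6916·2974.6116/4489.378 = 250.916814.
Posterior SD = √σₙ² = √(378.6916·2974.6116/4489.378) = 15.8404.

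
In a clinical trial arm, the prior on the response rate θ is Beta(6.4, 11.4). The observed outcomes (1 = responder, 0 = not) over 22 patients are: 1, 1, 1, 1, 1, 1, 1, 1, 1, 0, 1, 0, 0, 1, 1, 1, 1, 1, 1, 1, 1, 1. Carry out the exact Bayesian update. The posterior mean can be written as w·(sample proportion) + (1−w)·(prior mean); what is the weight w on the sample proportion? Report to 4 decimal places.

0.5528

The Beta prior is conjugate to a Binomial/Bernoulli likelihood; the update adds successes to α and failures to β.
Posterior mean = (α₀+k)/(α₀+β₀+n) = [n/(α₀+β₀+n)]·(k/n) + [(α₀+β₀)/(α₀+β₀+n)]·α₀/(α₀+β₀), so only n and the prior enter the weight.
The weight on the data is w = n/(α₀+β₀+n) = 22/(6.4+11.4+22) = 22/39.8 = 0.5528.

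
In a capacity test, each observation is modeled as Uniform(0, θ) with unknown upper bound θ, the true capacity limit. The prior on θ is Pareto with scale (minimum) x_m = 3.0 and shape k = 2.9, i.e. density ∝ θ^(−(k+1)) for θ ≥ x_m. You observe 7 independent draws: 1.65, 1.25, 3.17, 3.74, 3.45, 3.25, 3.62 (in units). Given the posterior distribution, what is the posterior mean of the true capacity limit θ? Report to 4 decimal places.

A Pareto(scale x_m, shape k) prior on the upper bound θ of Uniform(0, θ) is conjugate: posterior is Pareto(max(x_m, max xᵢ), k + n).
Sample maximum = 3.74; prior scale x_m = 3.0 → posterior scale = max = 3.74.
Posterior shape = 2.9 + 7 = 9.9.
E[θ|data] = k·x_m/(k−1) = 9.9·3.74/8.9 = 4.1602.

4.1602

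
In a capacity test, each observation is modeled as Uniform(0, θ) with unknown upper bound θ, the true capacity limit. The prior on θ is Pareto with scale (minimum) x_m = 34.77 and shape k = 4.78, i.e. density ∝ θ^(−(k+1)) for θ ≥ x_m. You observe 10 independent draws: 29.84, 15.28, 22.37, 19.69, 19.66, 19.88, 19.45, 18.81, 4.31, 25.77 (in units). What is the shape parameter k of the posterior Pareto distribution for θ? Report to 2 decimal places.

A Pareto(scale x_m, shape k) prior on the upper bound θ of Uniform(0, θ) is conjugate: posterior is Pareto(max(x_m, max xᵢ), k + n).
Sample maximum = 29.84; prior scale x_m = 34.77 → posterior scale = max = 34.77.
Posterior shape = 4.78 + 10 = 14.78.
Posterior shape k = 14.78.

14.78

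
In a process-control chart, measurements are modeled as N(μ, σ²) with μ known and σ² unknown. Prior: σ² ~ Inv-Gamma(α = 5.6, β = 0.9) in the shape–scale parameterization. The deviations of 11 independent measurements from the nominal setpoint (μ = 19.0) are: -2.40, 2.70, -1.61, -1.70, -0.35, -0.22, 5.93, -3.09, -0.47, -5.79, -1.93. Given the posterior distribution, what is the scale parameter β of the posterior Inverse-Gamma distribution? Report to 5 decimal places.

With known mean μ and an Inverse-Gamma(α, β) prior on σ², the Normal likelihood is conjugate: posterior is Inv-Gamma(α + n/2, β + Σ(xᵢ−μ)²/2).
Σ(xᵢ−μ)² = (-2.40)² + (2.70)² + (-1.61)² + (-1.70)² + (-0.35)² + (-0.22)² + (5.93)² + (-3.09)² + (-0.47)² + (-5.79)² + (-1.93)² = 100.8859.
Posterior: Inv-Gamma(5.6 + 11/2, 0.9 + 100.8859/2) = Inv-Gamma(11.10, 51.34295).
Posterior β = 51.34295.

51.34295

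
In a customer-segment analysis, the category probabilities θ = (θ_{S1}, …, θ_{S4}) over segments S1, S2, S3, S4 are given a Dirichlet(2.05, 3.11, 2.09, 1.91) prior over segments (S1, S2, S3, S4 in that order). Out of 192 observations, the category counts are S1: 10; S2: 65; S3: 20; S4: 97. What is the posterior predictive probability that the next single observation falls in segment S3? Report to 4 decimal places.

0.1098

The Dirichlet prior is conjugate to the Multinomial likelihood: each posterior αⱼ = prior αⱼ + observed count nⱼ.
Posterior concentration: (12.05, 68.11, 22.09, 98.91), total = 201.16.
P(next = S3 | data) = α_{S3}/Σα = 0.1098.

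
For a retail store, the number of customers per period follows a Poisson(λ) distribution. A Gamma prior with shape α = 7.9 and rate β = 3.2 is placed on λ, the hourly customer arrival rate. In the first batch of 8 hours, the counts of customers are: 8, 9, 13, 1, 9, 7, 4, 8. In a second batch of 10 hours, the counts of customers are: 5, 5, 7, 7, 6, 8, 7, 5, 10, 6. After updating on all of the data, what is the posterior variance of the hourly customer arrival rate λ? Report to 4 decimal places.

With a Gamma(shape α, rate β) prior, the Poisson likelihood is conjugate: the posterior is Gamma(α + ΣXᵢ, β + n).
Batch 1: sum of counts S = 59 over n = 8 hours.
After batch 1: Gamma(α+S, β+n) = Gamma(7.9+59, 3.2+8) = Gamma(66.9, 11.2).
Batch 2: sum of counts S = 66 over n = 10 hours.
After batch 2: Gamma(α+S, β+n) = Gamma(66.9+66, 11.2+10) = Gamma(132.9, 21.2).
Var = α/β² = 132.9/21.2² = 0.2957.

0.2957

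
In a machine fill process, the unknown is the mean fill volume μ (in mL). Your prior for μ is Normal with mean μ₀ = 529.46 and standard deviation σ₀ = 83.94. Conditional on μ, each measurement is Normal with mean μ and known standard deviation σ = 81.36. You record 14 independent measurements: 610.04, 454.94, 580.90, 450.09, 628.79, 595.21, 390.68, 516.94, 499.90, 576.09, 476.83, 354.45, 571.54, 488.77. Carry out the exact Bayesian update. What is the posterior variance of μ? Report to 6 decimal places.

For Normal data with known variance σ², a Normal(μ₀, σ₀²) prior on μ is conjugate. Posterior precision = 1/σ₀² + n/σ²; posterior mean is the precision-weighted average of μ₀ and x̄.
σ₀² = 83.94² = 7045.9236, σ² = 81.36² = 6619.4496; σ² + n·σ₀² = 6619.4496 + 14·7045.9236 = 105262.38.
Posterior precision = 1/σ₀² + n/σ² = 1/7045.9236 + 14/6619.4496 = (σ² + n·σ₀²)/(σ₀²σ²) = 105262.38/(7045.9236·6619.4496); posterior variance σₙ² = σ₀²σ²/(σ² + n·σ₀²) = 7045.9236·6619.4496/105262.38 = 443.084568.

443.084568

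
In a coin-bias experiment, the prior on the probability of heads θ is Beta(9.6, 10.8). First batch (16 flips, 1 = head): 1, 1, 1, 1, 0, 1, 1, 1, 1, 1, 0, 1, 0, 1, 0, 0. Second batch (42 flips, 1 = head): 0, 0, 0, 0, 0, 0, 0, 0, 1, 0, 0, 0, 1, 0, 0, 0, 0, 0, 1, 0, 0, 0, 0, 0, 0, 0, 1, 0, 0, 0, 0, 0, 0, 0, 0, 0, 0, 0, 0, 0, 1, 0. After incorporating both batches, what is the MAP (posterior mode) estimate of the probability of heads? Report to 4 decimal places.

The Beta prior is conjugate to a Binomial/Bernoulli likelihood; the update adds successes to α and failures to β.
After batch 1: Beta(9.6+11, 10.8+5) = Beta(20.6, 15.8).
After batch 2: Beta(20.6+5, 15.8+37) = Beta(25.6, 52.8).
Mode of Beta(a,b) for a,b>1 is (a−1)/(a+b−2) = 24.6/76.4 = 0.3220.

0.3220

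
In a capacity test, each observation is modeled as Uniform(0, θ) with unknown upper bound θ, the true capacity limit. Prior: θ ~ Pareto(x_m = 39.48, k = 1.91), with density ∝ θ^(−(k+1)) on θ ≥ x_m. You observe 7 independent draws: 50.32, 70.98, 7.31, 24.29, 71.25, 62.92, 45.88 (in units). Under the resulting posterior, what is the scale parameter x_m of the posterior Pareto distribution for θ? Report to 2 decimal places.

A Pareto(scale x_m, shape k) prior on the upper bound θ of Uniform(0, θ) is conjugate: posterior is Pareto(max(x_m, max xᵢ), k + n).
Sample maximum = 71.25; prior scale x_m = 39.48 → posterior scale = max = 71.25.
Posterior shape = 1.91 + 7 = 8.91.
Posterior scale x_m = 71.25.

71.25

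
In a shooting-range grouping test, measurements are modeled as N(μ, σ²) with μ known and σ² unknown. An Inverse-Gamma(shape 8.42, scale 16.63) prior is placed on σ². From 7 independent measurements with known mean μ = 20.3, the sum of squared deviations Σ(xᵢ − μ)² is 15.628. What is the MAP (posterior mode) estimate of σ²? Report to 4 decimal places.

With known mean μ and an Inverse-Gamma(α, β) prior on σ², the Normal likelihood is conjugate: posterior is Inv-Gamma(α + n/2, β + Σ(xᵢ−μ)²/2).
Posterior: Inv-Gamma(8.42 + 7/2, 16.63 + 15.628/2) = Inv-Gamma(11.92, 24.4440).
Mode = β/(α+1) = 24.4440/12.92 = 1.8920.

1.8920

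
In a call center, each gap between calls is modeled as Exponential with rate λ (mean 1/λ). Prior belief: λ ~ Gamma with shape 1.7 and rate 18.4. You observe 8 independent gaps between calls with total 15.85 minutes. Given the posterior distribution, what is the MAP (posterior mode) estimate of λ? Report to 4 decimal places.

0.2540

With a Gamma(shape α, rate β) prior on the exponential rate λ, the posterior after n observations with total T = Σxᵢ is Gamma(α+n, β+T).
Posterior: Gamma(1.7+8, 18.4+15.85) = Gamma(9.7, 34.25).
Mode = (α−1)/β = 0.2540.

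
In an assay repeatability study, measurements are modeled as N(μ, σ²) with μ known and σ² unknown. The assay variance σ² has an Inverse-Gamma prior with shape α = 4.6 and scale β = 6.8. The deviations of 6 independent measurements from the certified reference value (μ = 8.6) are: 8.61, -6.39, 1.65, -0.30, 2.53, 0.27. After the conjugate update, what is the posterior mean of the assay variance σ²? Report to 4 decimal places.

10.4432

With known mean μ and an Inverse-Gamma(α, β) prior on σ², the Normal likelihood is conjugate: posterior is Inv-Gamma(α + n/2, β + Σ(xᵢ−μ)²/2).
Σ(xᵢ−μ)² = (8.61)² + (-6.39)² + (1.65)² + (-0.30)² + (2.53)² + (0.27)² = 124.2505.
Posterior: Inv-Gamma(4.6 + 6/2, 6.8 + 124.2505/2) = Inv-Gamma(7.60, 68.92525).
E[σ²|data] = β/(α−1) = 68.92525/6.60 = 10.4432.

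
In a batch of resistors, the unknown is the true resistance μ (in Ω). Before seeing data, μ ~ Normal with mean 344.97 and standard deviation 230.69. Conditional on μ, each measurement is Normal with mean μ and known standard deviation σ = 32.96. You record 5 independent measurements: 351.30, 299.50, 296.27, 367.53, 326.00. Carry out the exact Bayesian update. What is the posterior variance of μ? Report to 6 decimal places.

For Normal data with known variance σ², a Normal(μ₀, σ₀²) prior on μ is conjugate. Posterior precision = 1/σ₀² + n/σ²; posterior mean is the precision-weighted average of μ₀ and x̄.
σ₀² = 230.69² = 53217.8761, σ² = 32.96² = 1086.3616; σ² + n·σ₀² = 1086.3616 + 5·53217.8761 = 267175.7421.
Posterior precision = 1/σ₀² + n/σ² = 1/53217.8761 + 5/1086.3616 = (σ² + n·σ₀²)/(σ₀²σ²) = 267175.7421/(53217.8761·1086.3616); posterior variance σₙ² = σ₀²σ²/(σ² + n·σ₀²) = 53217.8761·1086.3616/267175.7421 = 216.388870.

216.388870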